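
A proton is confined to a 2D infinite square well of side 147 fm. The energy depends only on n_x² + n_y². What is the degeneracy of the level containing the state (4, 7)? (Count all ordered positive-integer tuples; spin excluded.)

degeneracy = 4

The level has n_x² + n_y² = 65. The ordered positive-integer solutions are (1, 8), (4, 7), (7, 4), (8, 1).
That gives 4 states.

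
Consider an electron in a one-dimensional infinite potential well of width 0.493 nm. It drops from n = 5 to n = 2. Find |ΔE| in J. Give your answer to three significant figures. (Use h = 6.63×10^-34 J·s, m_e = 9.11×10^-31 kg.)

E_1 = h²/(8m_eL²) = 2.482×10^-19 J.
|ΔE| = |5² − 2²|·E_1 = 21·2.482×10^-19 J = 5.21×10^-18 J.

|ΔE| = 5.21×10^-18 J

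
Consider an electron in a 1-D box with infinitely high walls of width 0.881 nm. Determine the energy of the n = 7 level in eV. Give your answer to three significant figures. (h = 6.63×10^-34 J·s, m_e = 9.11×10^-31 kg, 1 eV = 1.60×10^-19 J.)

E_7 = 23.8 eV

For an infinite well E_n = n²h²/(8m_eL²), so E_1 = h²/(8m_eL²) = (6.63×10^-34)²/(8·9.11×10^-31·(8.81×10^-10 m)²) = 7.771×10^-20 J.
Then E_7 = 7²·E_1 = 49·7.771×10^-20 J = 3.808×10^-18 J.
Converting, E_7 = 3.808×10^-18 J / (1.60×10^-19 J/eV) = 23.8 eV.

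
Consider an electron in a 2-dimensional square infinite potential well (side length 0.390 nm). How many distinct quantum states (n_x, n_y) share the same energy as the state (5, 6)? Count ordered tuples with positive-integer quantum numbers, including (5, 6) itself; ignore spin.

The level has n_x² + n_y² = 61. The ordered positive-integer solutions are (5, 6), (6, 5).
That gives 2 states.

degeneracy = 2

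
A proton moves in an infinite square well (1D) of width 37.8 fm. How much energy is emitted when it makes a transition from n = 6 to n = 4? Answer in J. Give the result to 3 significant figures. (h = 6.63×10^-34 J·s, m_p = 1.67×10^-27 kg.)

E_1 = h²/(8m_pL²) = 2.303×10^-14 J.
|ΔE| = |6² − 4²|·E_1 = 20·2.303×10^-14 J = 4.61×10^-13 J.

|ΔE| = 4.61×10^-13 J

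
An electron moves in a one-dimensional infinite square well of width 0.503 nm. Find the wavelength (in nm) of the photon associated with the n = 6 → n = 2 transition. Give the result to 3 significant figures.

E_1 = h²/(8m_eL²) = 2.381×10^-19 J, so ΔE = (6² − 2²)E_1 = 7.619×10^-18 J.
λ = hc/ΔE = (6.626×10^-34·2.998×10^8)/7.619×10^-18 = 2.61×10^-8 m = 26.1 nm.

λ = 26.1 nm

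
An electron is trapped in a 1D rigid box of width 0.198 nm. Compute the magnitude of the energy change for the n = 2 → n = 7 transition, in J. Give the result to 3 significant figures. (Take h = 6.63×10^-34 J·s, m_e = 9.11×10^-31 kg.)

|ΔE| = 6.92×10^-17 J

E_1 = h²/(8m_eL²) = 1.538×10^-18 J.
|ΔE| = |2² − 7²|·E_1 = 45·1.538×10^-18 J = 6.92×10^-17 J.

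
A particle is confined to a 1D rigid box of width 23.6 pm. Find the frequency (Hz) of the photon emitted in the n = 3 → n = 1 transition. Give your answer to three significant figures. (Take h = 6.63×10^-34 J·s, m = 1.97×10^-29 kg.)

f = 6.04×10^16 Hz

E_1 = h²/(8mL²) = 5.008×10^-18 J and ΔE = (3² − 1²)E_1 = 4.006×10^-17 J.
f = ΔE/h = 4.006×10^-17/6.63×10^-34 = 6.04×10^16 Hz.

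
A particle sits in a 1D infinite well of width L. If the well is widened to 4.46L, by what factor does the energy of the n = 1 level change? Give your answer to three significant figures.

E_n ∝ 1/L², so the energy scales by 1/4.46² = 0.0503.

0.0503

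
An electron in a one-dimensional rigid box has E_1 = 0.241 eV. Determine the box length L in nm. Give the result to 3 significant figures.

L = 1.25 nm

From E_n = n²h²/(8m_eL²), L = n·h/√(8m_eE_n).
E_1 = 0.241 eV = 3.861×10^-20 J, so L = 1·6.626×10^-34/√(8·9.109×10^-31·3.861×10^-20) = 1.25×10^-9 m = 1.25 nm.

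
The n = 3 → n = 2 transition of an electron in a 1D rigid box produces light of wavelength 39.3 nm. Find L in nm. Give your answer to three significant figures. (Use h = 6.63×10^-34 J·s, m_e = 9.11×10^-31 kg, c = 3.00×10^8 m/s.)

The photon carries ΔE = hc/λ = 6.63×10^-34·3.00×10^8/3.93×10^-8 m = 5.061×10^-18 J.
Since ΔE = (3² − 2²)E_1, E_1 = 1.012×10^-18 J, and L = h/√(8m_eE_1) = 2.44×10^-10 m = 0.244 nm.

L = 0.244 nm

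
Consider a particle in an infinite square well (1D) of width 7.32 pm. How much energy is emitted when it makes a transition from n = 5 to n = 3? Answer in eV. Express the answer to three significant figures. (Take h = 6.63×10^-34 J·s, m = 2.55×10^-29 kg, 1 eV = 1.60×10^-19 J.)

|ΔE| = 4.02×10^3 eV

E_1 = h²/(8mL²) = 4.021×10^-17 J.
|ΔE| = |5² − 3²|·E_1 = 16·4.021×10^-17 J = 6.434×10^-16 J = 4.02×10^3 eV.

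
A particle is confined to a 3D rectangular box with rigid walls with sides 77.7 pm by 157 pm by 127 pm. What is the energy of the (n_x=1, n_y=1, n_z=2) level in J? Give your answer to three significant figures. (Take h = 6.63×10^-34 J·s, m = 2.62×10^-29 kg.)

E = 9.53×10^-19 J

For a 3D rectangular well E = (h²/8m)·Σ n_i²/L_i² = (6.63×10^-34)²/(8·2.62×10^-29) · [1²/(77.7 pm)² + 1²/(157 pm)² + 2²/(127 pm)²].
Evaluating gives E = 9.53×10^-19 J.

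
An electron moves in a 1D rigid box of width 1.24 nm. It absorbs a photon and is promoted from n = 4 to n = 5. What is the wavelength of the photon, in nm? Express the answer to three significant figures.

E_1 = h²/(8m_eL²) = 3.918×10^-20 J, so ΔE = (5² − 4²)E_1 = 3.526×10^-19 J.
λ = hc/ΔE = (6.626×10^-34·2.998×10^8)/3.526×10^-19 = 5.63×10^-7 m = 563 nm.

λ = 563 nm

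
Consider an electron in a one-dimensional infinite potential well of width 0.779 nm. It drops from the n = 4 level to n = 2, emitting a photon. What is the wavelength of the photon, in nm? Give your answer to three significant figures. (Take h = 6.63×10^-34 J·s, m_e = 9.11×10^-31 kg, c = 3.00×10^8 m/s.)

E_1 = h²/(8m_eL²) = 9.939×10^-20 J, so ΔE = (4² − 2²)E_1 = 1.193×10^-18 J.
λ = hc/ΔE = (6.63×10^-34·3.00×10^8)/1.193×10^-18 = 1.67×10^-7 m = 167 nm.

λ = 167 nm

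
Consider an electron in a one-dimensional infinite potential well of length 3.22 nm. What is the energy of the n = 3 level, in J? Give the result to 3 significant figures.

For an infinite well E_n = n²h²/(8m_eL²), so E_1 = h²/(8m_eL²) = (6.626×10^-34)²/(8·9.109×10^-31·(3.22×10^-9 m)²) = 5.811×10^-21 J.
Then E_3 = 3²·E_1 = 9·5.811×10^-21 J = 5.23×10^-20 J.

E_3 = 5.23×10^-20 J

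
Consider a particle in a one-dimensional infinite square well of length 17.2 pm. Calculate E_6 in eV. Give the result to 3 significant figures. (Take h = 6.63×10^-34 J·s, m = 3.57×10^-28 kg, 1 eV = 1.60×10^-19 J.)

For an infinite well E_n = n²h²/(8mL²), so E_1 = h²/(8mL²) = (6.63×10^-34)²/(8·3.57×10^-28·(1.72×10^-11 m)²) = 5.202×10^-19 J.
Then E_6 = 6²·E_1 = 36·5.202×10^-19 J = 1.873×10^-17 J.
Converting, E_6 = 1.873×10^-17 J / (1.60×10^-19 J/eV) = 117 eV.

E_6 = 117 eV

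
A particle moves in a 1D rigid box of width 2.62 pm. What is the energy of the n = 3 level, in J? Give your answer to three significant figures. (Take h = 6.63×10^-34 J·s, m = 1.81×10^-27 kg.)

For an infinite well E_n = n²h²/(8mL²), so E_1 = h²/(8mL²) = (6.63×10^-34)²/(8·1.81×10^-27·(2.62×10^-12 m)²) = 4.422×10^-18 J.
Then E_3 = 3²·E_1 = 9·4.422×10^-18 J = 3.98×10^-17 J.

E_3 = 3.98×10^-17 J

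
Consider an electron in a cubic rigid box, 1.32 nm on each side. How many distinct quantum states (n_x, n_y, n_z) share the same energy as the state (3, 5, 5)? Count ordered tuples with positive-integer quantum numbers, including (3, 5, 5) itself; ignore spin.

The level has n_x² + n_y² + n_z² = 59. The ordered positive-integer solutions are (1, 3, 7), (1, 7, 3), (3, 1, 7), (3, 5, 5), (3, 7, 1), (5, 3, 5), (5, 5, 3), (7, 1, 3), (7, 3, 1).
That gives 9 states.

degeneracy = 9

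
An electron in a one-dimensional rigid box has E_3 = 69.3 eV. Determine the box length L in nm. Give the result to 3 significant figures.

L = 0.221 nm

From E_n = n²h²/(8m_eL²), L = n·h/√(8m_eE_n).
E_3 = 69.3 eV = 1.110×10^-17 J, so L = 3·6.626×10^-34/√(8·9.109×10^-31·1.110×10^-17) = 2.21×10^-10 m = 0.221 nm.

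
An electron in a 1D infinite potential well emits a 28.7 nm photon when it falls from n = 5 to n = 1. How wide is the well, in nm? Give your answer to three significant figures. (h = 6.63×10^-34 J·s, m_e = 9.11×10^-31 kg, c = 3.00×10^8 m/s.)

L = 0.457 nm

The photon carries ΔE = hc/λ = 6.63×10^-34·3.00×10^8/2.87×10^-8 m = 6.930×10^-18 J.
Since ΔE = (5² − 1²)E_1, E_1 = 2.888×10^-19 J, and L = h/√(8m_eE_1) = 4.57×10^-10 m = 0.457 nm.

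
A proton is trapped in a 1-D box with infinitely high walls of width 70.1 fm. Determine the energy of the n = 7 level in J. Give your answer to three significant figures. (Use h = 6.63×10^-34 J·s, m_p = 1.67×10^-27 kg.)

For an infinite well E_n = n²h²/(8m_pL²), so E_1 = h²/(8m_pL²) = (6.63×10^-34)²/(8·1.67×10^-27·(7.01×10^-14 m)²) = 6.696×10^-15 J.
Then E_7 = 7²·E_1 = 49·6.696×10^-15 J = 3.28×10^-13 J.

E_7 = 3.28×10^-13 J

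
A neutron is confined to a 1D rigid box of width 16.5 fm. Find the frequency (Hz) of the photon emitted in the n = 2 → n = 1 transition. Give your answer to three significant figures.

f = 5.45×10^20 Hz

E_1 = h²/(8m_nL²) = 1.203×10^-13 J and ΔE = (2² − 1²)E_1 = 3.609×10^-13 J.
f = ΔE/h = 3.609×10^-13/6.626×10^-34 = 5.45×10^20 Hz.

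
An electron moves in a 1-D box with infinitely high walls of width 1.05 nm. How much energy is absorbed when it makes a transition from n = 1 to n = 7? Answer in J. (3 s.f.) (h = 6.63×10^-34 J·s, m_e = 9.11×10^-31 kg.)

E_1 = h²/(8m_eL²) = 5.471×10^-20 J.
|ΔE| = |1² − 7²|·E_1 = 48·5.471×10^-20 J = 2.63×10^-18 J.

|ΔE| = 2.63×10^-18 J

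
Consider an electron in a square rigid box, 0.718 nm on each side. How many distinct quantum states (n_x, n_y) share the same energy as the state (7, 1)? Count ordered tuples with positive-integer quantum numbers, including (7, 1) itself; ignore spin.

The level has n_x² + n_y² = 50. The ordered positive-integer solutions are (1, 7), (5, 5), (7, 1).
That gives 3 states.

degeneracy = 3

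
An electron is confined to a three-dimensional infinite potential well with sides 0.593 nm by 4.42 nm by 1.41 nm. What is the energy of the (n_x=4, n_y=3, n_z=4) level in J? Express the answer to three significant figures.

For a 3D rectangular well E = (h²/8m_e)·Σ n_i²/L_i² = (6.626×10^-34)²/(8·9.109×10^-31) · [4²/(0.593 nm)² + 3²/(4.42 nm)² + 4²/(1.41 nm)²].
Evaluating gives E = 3.25×10^-18 J.

E = 3.25×10^-18 J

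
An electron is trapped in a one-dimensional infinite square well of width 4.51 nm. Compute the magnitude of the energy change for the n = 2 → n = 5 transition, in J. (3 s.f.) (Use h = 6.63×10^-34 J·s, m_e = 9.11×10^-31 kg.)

E_1 = h²/(8m_eL²) = 2.965×10^-21 J.
|ΔE| = |2² − 5²|·E_1 = 21·2.965×10^-21 J = 6.23×10^-20 J.

|ΔE| = 6.23×10^-20 J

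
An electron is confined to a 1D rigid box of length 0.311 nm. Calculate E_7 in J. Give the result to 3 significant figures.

For an infinite well E_n = n²h²/(8m_eL²), so E_1 = h²/(8m_eL²) = (6.626×10^-34)²/(8·9.109×10^-31·(3.11×10^-10 m)²) = 6.229×10^-19 J.
Then E_7 = 7²·E_1 = 49·6.229×10^-19 J = 3.05×10^-17 J.

E_7 = 3.05×10^-17 J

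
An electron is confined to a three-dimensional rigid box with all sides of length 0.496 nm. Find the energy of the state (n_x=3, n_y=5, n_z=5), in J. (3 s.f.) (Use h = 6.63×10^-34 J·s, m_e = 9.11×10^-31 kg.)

For a 3D rectangular well E = (h²/8m_e)·Σ n_i²/L_i² = (6.63×10^-34)²/(8·9.11×10^-31) · [3²/(0.496 nm)² + 5²/(0.496 nm)² + 5²/(0.496 nm)²].
Evaluating gives E = 1.45×10^-17 J.

E = 1.45×10^-17 J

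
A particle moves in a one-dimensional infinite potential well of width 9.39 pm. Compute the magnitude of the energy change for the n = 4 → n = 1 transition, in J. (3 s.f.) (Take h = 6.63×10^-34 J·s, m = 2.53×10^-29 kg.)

|ΔE| = 3.69×10^-16 J

E_1 = h²/(8mL²) = 2.463×10^-17 J.
|ΔE| = |4² − 1²|·E_1 = 15·2.463×10^-17 J = 3.69×10^-16 J.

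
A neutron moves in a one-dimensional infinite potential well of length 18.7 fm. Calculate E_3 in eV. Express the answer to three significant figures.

E_3 = 5.26×10^6 eV

For an infinite well E_n = n²h²/(8m_nL²), so E_1 = h²/(8m_nL²) = (6.626×10^-34)²/(8·1.675×10^-27·(1.87×10^-14 m)²) = 9.369×10^-14 J.
Then E_3 = 3²·E_1 = 9·9.369×10^-14 J = 8.432×10^-13 J.
Converting, E_3 = 8.432×10^-13 J / (1.602×10^-19 J/eV) = 5.26×10^6 eV.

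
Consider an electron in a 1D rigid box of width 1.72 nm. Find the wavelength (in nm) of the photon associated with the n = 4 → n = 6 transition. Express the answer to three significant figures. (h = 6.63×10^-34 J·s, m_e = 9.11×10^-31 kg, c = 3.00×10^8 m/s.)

λ = 488 nm

E_1 = h²/(8m_eL²) = 2.039×10^-20 J, so ΔE = (6² − 4²)E_1 = 4.078×10^-19 J.
λ = hc/ΔE = (6.63×10^-34·3.00×10^8)/4.078×10^-19 = 4.88×10^-7 m = 488 nm.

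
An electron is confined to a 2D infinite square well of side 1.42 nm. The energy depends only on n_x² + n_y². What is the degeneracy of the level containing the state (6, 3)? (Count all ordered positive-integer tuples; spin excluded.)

degeneracy = 2

The level has n_x² + n_y² = 45. The ordered positive-integer solutions are (3, 6), (6, 3).
That gives 2 states.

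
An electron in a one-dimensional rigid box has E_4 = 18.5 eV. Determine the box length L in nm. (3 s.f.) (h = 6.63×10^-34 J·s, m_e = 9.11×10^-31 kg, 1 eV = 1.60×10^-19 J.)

L = 0.571 nm

From E_n = n²h²/(8m_eL²), L = n·h/√(8m_eE_n).
E_4 = 18.5 eV = 2.960×10^-18 J, so L = 4·6.63×10^-34/√(8·9.11×10^-31·2.960×10^-18) = 5.71×10^-10 m = 0.571 nm.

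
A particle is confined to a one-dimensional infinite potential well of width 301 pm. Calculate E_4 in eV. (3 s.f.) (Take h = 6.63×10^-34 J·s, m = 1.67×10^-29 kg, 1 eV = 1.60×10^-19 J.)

E_4 = 3.63 eV

For an infinite well E_n = n²h²/(8mL²), so E_1 = h²/(8mL²) = (6.63×10^-34)²/(8·1.67×10^-29·(3.01×10^-10 m)²) = 3.632×10^-20 J.
Then E_4 = 4²·E_1 = 16·3.632×10^-20 J = 5.811×10^-19 J.
Converting, E_4 = 5.811×10^-19 J / (1.60×10^-19 J/eV) = 3.63 eV.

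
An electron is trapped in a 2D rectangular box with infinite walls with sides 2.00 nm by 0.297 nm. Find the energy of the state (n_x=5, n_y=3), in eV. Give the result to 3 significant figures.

E = 40.7 eV

For a 2D rectangular well E = (h²/8m_e)·Σ n_i²/L_i² = (6.626×10^-34)²/(8·9.109×10^-31) · [5²/(2.00 nm)² + 3²/(0.297 nm)²].
Evaluating gives E = 6.524×10^-18 J = 40.7 eV.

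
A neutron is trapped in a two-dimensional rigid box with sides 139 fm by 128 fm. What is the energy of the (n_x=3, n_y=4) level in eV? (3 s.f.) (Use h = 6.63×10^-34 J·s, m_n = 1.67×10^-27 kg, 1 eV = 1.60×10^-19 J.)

E = 2.97×10^5 eV

For a 2D rectangular well E = (h²/8m_n)·Σ n_i²/L_i² = (6.63×10^-34)²/(8·1.67×10^-27) · [3²/(139 fm)² + 4²/(128 fm)²].
Evaluating gives E = 4.746×10^-14 J = 2.97×10^5 eV.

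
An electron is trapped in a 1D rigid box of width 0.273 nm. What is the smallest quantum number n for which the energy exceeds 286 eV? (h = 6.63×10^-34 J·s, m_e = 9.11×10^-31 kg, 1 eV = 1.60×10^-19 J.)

n = 8

E_1 = h²/(8m_eL²) = 8.093×10^-19 J = 5.058 eV.
Need n² > 286/5.058 = 56.54, i.e. n > 7.519.
The smallest integer satisfying this is n = 8.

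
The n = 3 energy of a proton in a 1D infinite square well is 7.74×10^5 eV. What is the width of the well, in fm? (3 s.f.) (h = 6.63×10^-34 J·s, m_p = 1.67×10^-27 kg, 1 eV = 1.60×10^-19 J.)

L = 48.9 fm

From E_n = n²h²/(8m_pL²), L = n·h/√(8m_pE_n).
E_3 = 7.74×10^5 eV = 1.238×10^-13 J, so L = 3·6.63×10^-34/√(8·1.67×10^-27·1.238×10^-13) = 4.89×10^-14 m = 48.9 fm.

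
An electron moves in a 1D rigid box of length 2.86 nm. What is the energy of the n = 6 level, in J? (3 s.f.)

For an infinite well E_n = n²h²/(8m_eL²), so E_1 = h²/(8m_eL²) = (6.626×10^-34)²/(8·9.109×10^-31·(2.86×10^-9 m)²) = 7.366×10^-21 J.
Then E_6 = 6²·E_1 = 36·7.366×10^-21 J = 2.65×10^-19 J.

E_6 = 2.65×10^-19 J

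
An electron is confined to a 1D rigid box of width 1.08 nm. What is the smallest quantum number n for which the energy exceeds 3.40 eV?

E_1 = h²/(8m_eL²) = 5.165×10^-20 J = 0.3224 eV.
Need n² > 3.40/0.3224 = 10.55, i.e. n > 3.248.
The smallest integer satisfying this is n = 4.

n = 4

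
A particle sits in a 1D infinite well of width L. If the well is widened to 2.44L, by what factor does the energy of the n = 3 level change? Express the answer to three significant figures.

E_n ∝ 1/L², so the energy scales by 1/2.44² = 0.168.

0.168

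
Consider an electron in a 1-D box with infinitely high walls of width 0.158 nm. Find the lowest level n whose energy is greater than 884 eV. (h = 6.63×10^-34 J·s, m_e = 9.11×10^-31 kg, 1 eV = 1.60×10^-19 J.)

n = 8

E_1 = h²/(8m_eL²) = 2.416×10^-18 J = 15.10 eV.
Need n² > 884/15.10 = 58.54, i.e. n > 7.651.
The smallest integer satisfying this is n = 8.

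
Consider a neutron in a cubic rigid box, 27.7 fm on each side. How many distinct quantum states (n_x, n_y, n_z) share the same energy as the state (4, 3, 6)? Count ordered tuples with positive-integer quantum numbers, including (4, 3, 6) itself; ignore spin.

degeneracy = 6

The level has n_x² + n_y² + n_z² = 61. The ordered positive-integer solutions are (3, 4, 6), (3, 6, 4), (4, 3, 6), (4, 6, 3), (6, 3, 4), (6, 4, 3).
That gives 6 states.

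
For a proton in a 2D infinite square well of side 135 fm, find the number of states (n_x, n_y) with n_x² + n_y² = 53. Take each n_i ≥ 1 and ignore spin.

degeneracy = 2

The level has n_x² + n_y² = 53. The ordered positive-integer solutions are (2, 7), (7, 2).
That gives 2 states.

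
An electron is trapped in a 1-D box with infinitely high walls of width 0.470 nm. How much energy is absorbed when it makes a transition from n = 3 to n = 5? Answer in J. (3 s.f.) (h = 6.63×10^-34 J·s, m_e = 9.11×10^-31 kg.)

E_1 = h²/(8m_eL²) = 2.730×10^-19 J.
|ΔE| = |3² − 5²|·E_1 = 16·2.730×10^-19 J = 4.37×10^-18 J.

|ΔE| = 4.37×10^-18 J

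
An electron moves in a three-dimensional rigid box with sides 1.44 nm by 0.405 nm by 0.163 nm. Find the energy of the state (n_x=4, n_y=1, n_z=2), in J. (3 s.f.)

E = 9.90×10^-18 J

For a 3D rectangular well E = (h²/8m_e)·Σ n_i²/L_i² = (6.626×10^-34)²/(8·9.109×10^-31) · [4²/(1.44 nm)² + 1²/(0.405 nm)² + 2²/(0.163 nm)²].
Evaluating gives E = 9.90×10^-18 J.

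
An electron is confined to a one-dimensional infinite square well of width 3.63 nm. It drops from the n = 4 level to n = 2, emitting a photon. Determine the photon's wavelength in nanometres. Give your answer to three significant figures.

E_1 = h²/(8m_eL²) = 4.572×10^-21 J, so ΔE = (4² − 2²)E_1 = 5.486×10^-20 J.
λ = hc/ΔE = (6.626×10^-34·2.998×10^8)/5.486×10^-20 = 3.62×10^-6 m = 3.62×10^3 nm.

λ = 3.62×10^3 nm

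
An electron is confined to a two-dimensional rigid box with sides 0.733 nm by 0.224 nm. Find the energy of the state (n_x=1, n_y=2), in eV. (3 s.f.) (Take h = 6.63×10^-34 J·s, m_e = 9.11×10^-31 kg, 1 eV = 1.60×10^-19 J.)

For a 2D rectangular well E = (h²/8m_e)·Σ n_i²/L_i² = (6.63×10^-34)²/(8·9.11×10^-31) · [1²/(0.733 nm)² + 2²/(0.224 nm)²].
Evaluating gives E = 4.920×10^-18 J = 30.8 eV.

E = 30.8 eV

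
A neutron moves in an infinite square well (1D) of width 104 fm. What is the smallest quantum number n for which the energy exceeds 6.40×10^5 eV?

n = 6

E_1 = h²/(8m_nL²) = 3.029×10^-15 J = 1.891×10^4 eV.
Need n² > 6.40×10^5/1.891×10^4 = 33.84, i.e. n > 5.817.
The smallest integer satisfying this is n = 6.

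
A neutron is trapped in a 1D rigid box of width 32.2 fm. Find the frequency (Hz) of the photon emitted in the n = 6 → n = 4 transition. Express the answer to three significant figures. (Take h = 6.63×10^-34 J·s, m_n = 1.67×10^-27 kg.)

E_1 = h²/(8m_nL²) = 3.173×10^-14 J and ΔE = (6² − 4²)E_1 = 6.346×10^-13 J.
f = ΔE/h = 6.346×10^-13/6.63×10^-34 = 9.57×10^20 Hz.

f = 9.57×10^20 Hz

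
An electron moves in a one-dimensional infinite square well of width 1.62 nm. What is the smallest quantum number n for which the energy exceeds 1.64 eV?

E_1 = h²/(8m_eL²) = 2.296×10^-20 J = 0.1433 eV.
Need n² > 1.64/0.1433 = 11.44, i.e. n > 3.382.
The smallest integer satisfying this is n = 4.

n = 4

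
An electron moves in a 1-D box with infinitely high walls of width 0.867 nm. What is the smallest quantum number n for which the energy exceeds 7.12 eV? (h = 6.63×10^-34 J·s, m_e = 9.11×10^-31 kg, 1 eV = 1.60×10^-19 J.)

n = 4

E_1 = h²/(8m_eL²) = 8.024×10^-20 J = 0.5015 eV.
Need n² > 7.12/0.5015 = 14.20, i.e. n > 3.768.
The smallest integer satisfying this is n = 4.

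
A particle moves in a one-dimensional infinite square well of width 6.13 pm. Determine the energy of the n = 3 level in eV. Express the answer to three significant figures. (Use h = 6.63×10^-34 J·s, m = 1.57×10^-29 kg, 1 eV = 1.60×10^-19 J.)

For an infinite well E_n = n²h²/(8mL²), so E_1 = h²/(8mL²) = (6.63×10^-34)²/(8·1.57×10^-29·(6.13×10^-12 m)²) = 9.314×10^-17 J.
Then E_3 = 3²·E_1 = 9·9.314×10^-17 J = 8.383×10^-16 J.
Converting, E_3 = 8.383×10^-16 J / (1.60×10^-19 J/eV) = 5.24×10^3 eV.

E_3 = 5.24×10^3 eV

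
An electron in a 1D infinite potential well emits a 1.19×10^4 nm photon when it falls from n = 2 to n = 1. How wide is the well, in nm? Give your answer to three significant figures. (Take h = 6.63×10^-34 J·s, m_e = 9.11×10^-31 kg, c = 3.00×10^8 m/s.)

L = 3.29 nm

The photon carries ΔE = hc/λ = 6.63×10^-34·3.00×10^8/1.19×10^-5 m = 1.671×10^-20 J.
Since ΔE = (2² − 1²)E_1, E_1 = 5.570×10^-21 J, and L = h/√(8m_eE_1) = 3.29×10^-9 m = 3.29 nm.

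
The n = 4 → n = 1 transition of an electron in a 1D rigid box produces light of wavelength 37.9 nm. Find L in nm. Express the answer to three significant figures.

The photon carries ΔE = hc/λ = 6.626×10^-34·2.998×10^8/3.79×10^-8 m = 5.241×10^-18 J.
Since ΔE = (4² − 1²)E_1, E_1 = 3.494×10^-19 J, and L = h/√(8m_eE_1) = 4.15×10^-10 m = 0.415 nm.

L = 0.415 nm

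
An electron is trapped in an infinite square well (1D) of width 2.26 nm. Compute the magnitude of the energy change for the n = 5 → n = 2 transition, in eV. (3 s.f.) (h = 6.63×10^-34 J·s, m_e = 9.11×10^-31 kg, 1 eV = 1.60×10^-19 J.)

|ΔE| = 1.55 eV

E_1 = h²/(8m_eL²) = 1.181×10^-20 J.
|ΔE| = |5² − 2²|·E_1 = 21·1.181×10^-20 J = 2.480×10^-19 J = 1.55 eV.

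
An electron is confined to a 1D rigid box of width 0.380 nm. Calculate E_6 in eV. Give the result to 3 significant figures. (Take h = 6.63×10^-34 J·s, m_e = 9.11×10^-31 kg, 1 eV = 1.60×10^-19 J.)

E_6 = 94.0 eV

For an infinite well E_n = n²h²/(8m_eL²), so E_1 = h²/(8m_eL²) = (6.63×10^-34)²/(8·9.11×10^-31·(3.80×10^-10 m)²) = 4.177×10^-19 J.
Then E_6 = 6²·E_1 = 36·4.177×10^-19 J = 1.504×10^-17 J.
Converting, E_6 = 1.504×10^-17 J / (1.60×10^-19 J/eV) = 94.0 eV.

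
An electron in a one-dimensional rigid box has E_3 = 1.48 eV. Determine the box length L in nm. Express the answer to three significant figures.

From E_n = n²h²/(8m_eL²), L = n·h/√(8m_eE_n).
E_3 = 1.48 eV = 2.371×10^-19 J, so L = 3·6.626×10^-34/√(8·9.109×10^-31·2.371×10^-19) = 1.51×10^-9 m = 1.51 nm.

L = 1.51 nm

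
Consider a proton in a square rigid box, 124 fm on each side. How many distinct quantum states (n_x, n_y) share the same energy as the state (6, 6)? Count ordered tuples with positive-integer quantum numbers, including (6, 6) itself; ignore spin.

degeneracy = 1

The level has n_x² + n_y² = 72. The ordered positive-integer solutions are (6, 6).
That gives 1 state.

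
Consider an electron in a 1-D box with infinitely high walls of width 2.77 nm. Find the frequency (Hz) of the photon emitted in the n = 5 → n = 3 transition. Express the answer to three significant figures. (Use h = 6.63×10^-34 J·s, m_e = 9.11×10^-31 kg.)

E_1 = h²/(8m_eL²) = 7.861×10^-21 J and ΔE = (5² − 3²)E_1 = 1.258×10^-19 J.
f = ΔE/h = 1.258×10^-19/6.63×10^-34 = 1.90×10^14 Hz.

f = 1.90×10^14 Hz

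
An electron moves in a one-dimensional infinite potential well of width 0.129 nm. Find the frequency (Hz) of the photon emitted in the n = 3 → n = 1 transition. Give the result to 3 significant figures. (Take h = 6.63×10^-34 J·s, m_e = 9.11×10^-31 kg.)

f = 4.37×10^16 Hz

E_1 = h²/(8m_eL²) = 3.624×10^-18 J and ΔE = (3² − 1²)E_1 = 2.899×10^-17 J.
f = ΔE/h = 2.899×10^-17/6.63×10^-34 = 4.37×10^16 Hz.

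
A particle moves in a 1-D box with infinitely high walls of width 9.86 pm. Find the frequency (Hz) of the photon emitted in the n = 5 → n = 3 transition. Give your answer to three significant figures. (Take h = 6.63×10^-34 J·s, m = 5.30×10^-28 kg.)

E_1 = h²/(8mL²) = 1.066×10^-18 J and ΔE = (5² − 3²)E_1 = 1.706×10^-17 J.
f = ΔE/h = 1.706×10^-17/6.63×10^-34 = 2.57×10^16 Hz.

f = 2.57×10^16 Hz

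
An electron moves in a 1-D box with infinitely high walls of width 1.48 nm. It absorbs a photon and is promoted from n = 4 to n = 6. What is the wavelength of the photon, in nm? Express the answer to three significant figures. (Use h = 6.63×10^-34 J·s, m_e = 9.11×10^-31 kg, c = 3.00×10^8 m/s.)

E_1 = h²/(8m_eL²) = 2.754×10^-20 J, so ΔE = (6² − 4²)E_1 = 5.508×10^-19 J.
λ = hc/ΔE = (6.63×10^-34·3.00×10^8)/5.508×10^-19 = 3.61×10^-7 m = 361 nm.

λ = 361 nm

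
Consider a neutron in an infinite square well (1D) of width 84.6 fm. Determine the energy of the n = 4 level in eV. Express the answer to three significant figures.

For an infinite well E_n = n²h²/(8m_nL²), so E_1 = h²/(8m_nL²) = (6.626×10^-34)²/(8·1.675×10^-27·(8.46×10^-14 m)²) = 4.578×10^-15 J.
Then E_4 = 4²·E_1 = 16·4.578×10^-15 J = 7.325×10^-14 J.
Converting, E_4 = 7.325×10^-14 J / (1.602×10^-19 J/eV) = 4.57×10^5 eV.

E_4 = 4.57×10^5 eV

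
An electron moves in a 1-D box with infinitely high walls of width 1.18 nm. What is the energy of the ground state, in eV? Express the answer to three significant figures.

E_1 = 0.270 eV

For an infinite well E_n = n²h²/(8m_eL²), so E_1 = h²/(8m_eL²) = (6.626×10^-34)²/(8·9.109×10^-31·(1.18×10^-9 m)²) = 4.327×10^-20 J.
Converting, E_1 = 4.327×10^-20 J / (1.602×10^-19 J/eV) = 0.270 eV.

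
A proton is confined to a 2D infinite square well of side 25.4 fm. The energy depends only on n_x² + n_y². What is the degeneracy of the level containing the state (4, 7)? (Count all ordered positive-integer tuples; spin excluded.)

The level has n_x² + n_y² = 65. The ordered positive-integer solutions are (1, 8), (4, 7), (7, 4), (8, 1).
That gives 4 states.

degeneracy = 4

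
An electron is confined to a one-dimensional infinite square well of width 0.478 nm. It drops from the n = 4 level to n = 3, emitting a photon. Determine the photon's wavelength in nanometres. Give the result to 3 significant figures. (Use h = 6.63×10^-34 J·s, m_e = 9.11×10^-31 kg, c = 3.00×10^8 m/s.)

E_1 = h²/(8m_eL²) = 2.640×10^-19 J, so ΔE = (4² − 3²)E_1 = 1.848×10^-18 J.
λ = hc/ΔE = (6.63×10^-34·3.00×10^8)/1.848×10^-18 = 1.08×10^-7 m = 108 nm.

λ = 108 nm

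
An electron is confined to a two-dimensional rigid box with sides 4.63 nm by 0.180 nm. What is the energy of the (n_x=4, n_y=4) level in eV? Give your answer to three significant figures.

For a 2D rectangular well E = (h²/8m_e)·Σ n_i²/L_i² = (6.626×10^-34)²/(8·9.109×10^-31) · [4²/(4.63 nm)² + 4²/(0.180 nm)²].
Evaluating gives E = 2.980×10^-17 J = 186 eV.

E = 186 eV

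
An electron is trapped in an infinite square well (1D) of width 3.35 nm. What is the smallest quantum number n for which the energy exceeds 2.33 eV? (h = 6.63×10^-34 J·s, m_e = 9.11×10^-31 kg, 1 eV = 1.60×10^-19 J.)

E_1 = h²/(8m_eL²) = 5.374×10^-21 J = 0.03359 eV.
Need n² > 2.33/0.03359 = 69.37, i.e. n > 8.329.
The smallest integer satisfying this is n = 9.

n = 9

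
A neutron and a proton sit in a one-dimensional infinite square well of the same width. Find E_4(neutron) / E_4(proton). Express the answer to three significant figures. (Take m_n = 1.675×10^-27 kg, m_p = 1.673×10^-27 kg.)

E_n ∝ 1/m at fixed n and L, so the ratio is m_p/m_n = 1.673×10^-27/1.675×10^-27 = 0.999.

0.999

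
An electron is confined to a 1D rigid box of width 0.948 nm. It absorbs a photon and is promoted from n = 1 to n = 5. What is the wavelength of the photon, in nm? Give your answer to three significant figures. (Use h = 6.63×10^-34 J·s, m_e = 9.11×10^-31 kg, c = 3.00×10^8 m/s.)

E_1 = h²/(8m_eL²) = 6.711×10^-20 J, so ΔE = (5² − 1²)E_1 = 1.611×10^-18 J.
λ = hc/ΔE = (6.63×10^-34·3.00×10^8)/1.611×10^-18 = 1.23×10^-7 m = 123 nm.

λ = 123 nm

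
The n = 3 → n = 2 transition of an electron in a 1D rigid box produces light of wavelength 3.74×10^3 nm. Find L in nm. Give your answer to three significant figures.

The photon carries ΔE = hc/λ = 6.626×10^-34·2.998×10^8/3.74×10^-6 m = 5.311×10^-20 J.
Since ΔE = (3² − 2²)E_1, E_1 = 1.062×10^-20 J, and L = h/√(8m_eE_1) = 2.38×10^-9 m = 2.38 nm.

L = 2.38 nm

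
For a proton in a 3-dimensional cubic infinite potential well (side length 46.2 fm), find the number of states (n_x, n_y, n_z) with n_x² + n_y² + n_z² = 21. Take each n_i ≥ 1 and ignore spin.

The level has n_x² + n_y² + n_z² = 21. The ordered positive-integer solutions are (1, 2, 4), (1, 4, 2), (2, 1, 4), (2, 4, 1), (4, 1, 2), (4, 2, 1).
That gives 6 states.

degeneracy = 6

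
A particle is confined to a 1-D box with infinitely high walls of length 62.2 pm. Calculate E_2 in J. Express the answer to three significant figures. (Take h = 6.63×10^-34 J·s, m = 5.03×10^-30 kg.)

For an infinite well E_n = n²h²/(8mL²), so E_1 = h²/(8mL²) = (6.63×10^-34)²/(8·5.03×10^-30·(6.22×10^-11 m)²) = 2.824×10^-18 J.
Then E_2 = 2²·E_1 = 4·2.824×10^-18 J = 1.13×10^-17 J.

E_2 = 1.13×10^-17 J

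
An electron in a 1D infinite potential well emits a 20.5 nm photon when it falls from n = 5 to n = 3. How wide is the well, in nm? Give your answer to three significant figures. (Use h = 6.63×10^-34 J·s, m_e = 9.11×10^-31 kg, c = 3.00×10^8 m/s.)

The photon carries ΔE = hc/λ = 6.63×10^-34·3.00×10^8/2.05×10^-8 m = 9.702×10^-18 J.
Since ΔE = (5² − 3²)E_1, E_1 = 6.064×10^-19 J, and L = h/√(8m_eE_1) = 3.15×10^-10 m = 0.315 nm.

L = 0.315 nm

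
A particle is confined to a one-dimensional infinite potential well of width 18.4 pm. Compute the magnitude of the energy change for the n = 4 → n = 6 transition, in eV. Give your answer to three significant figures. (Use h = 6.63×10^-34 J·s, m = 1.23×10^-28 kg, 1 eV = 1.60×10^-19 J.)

E_1 = h²/(8mL²) = 1.319×10^-18 J.
|ΔE| = |4² − 6²|·E_1 = 20·1.319×10^-18 J = 2.638×10^-17 J = 165 eV.

|ΔE| = 165 eV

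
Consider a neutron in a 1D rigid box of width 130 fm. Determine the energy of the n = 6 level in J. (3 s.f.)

For an infinite well E_n = n²h²/(8m_nL²), so E_1 = h²/(8m_nL²) = (6.626×10^-34)²/(8·1.675×10^-27·(1.30×10^-13 m)²) = 1.939×10^-15 J.
Then E_6 = 6²·E_1 = 36·1.939×10^-15 J = 6.98×10^-14 J.

E_6 = 6.98×10^-14 J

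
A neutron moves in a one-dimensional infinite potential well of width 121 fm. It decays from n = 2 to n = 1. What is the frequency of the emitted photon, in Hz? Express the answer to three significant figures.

E_1 = h²/(8m_nL²) = 2.238×10^-15 J and ΔE = (2² − 1²)E_1 = 6.714×10^-15 J.
f = ΔE/h = 6.714×10^-15/6.626×10^-34 = 1.01×10^19 Hz.

f = 1.01×10^19 Hz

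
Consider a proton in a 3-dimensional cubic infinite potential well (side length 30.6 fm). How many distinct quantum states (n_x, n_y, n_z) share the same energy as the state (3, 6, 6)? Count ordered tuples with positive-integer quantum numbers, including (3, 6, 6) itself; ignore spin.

degeneracy = 12

The level has n_x² + n_y² + n_z² = 81. The ordered positive-integer solutions are (1, 4, 8), (1, 8, 4), (3, 6, 6), (4, 1, 8), (4, 4, 7), (4, 7, 4), (4, 8, 1), (6, 3, 6), (6, 6, 3), (7, 4, 4), (8, 1, 4), (8, 4, 1).
That gives 12 states.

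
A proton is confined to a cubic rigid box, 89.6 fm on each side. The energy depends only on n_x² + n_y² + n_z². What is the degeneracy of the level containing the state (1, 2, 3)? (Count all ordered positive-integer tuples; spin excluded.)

degeneracy = 6

The level has n_x² + n_y² + n_z² = 14. The ordered positive-integer solutions are (1, 2, 3), (1, 3, 2), (2, 1, 3), (2, 3, 1), (3, 1, 2), (3, 2, 1).
That gives 6 states.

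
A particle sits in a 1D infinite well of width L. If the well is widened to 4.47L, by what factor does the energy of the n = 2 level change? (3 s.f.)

E_n ∝ 1/L², so the energy scales by 1/4.47² = 0.0500.

0.0500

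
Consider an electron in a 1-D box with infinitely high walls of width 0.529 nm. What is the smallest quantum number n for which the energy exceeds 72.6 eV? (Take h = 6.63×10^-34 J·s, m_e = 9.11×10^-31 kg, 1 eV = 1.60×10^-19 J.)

n = 8

E_1 = h²/(8m_eL²) = 2.155×10^-19 J = 1.347 eV.
Need n² > 72.6/1.347 = 53.90, i.e. n > 7.342.
The smallest integer satisfying this is n = 8.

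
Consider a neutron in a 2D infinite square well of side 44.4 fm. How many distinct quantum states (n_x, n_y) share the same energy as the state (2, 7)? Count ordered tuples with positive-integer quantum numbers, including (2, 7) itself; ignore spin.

degeneracy = 2

The level has n_x² + n_y² = 53. The ordered positive-integer solutions are (2, 7), (7, 2).
That gives 2 states.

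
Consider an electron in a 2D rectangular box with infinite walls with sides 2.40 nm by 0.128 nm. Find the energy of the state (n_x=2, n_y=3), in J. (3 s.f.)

For a 2D rectangular well E = (h²/8m_e)·Σ n_i²/L_i² = (6.626×10^-34)²/(8·9.109×10^-31) · [2²/(2.40 nm)² + 3²/(0.128 nm)²].
Evaluating gives E = 3.31×10^-17 J.

E = 3.31×10^-17 J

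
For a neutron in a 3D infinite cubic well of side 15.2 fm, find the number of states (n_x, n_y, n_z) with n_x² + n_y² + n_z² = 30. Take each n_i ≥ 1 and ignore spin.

degeneracy = 6

The level has n_x² + n_y² + n_z² = 30. The ordered positive-integer solutions are (1, 2, 5), (1, 5, 2), (2, 1, 5), (2, 5, 1), (5, 1, 2), (5, 2, 1).
That gives 6 states.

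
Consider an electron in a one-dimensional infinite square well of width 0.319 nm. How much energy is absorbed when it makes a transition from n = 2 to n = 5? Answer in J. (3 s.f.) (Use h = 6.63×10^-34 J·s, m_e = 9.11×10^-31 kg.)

|ΔE| = 1.24×10^-17 J

E_1 = h²/(8m_eL²) = 5.927×10^-19 J.
|ΔE| = |2² − 5²|·E_1 = 21·5.927×10^-19 J = 1.24×10^-17 J.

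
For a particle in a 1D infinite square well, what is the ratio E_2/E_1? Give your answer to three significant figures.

4.00

E_n ∝ n², so E_2/E_1 = 2²/1² = 4/1 = 4.00.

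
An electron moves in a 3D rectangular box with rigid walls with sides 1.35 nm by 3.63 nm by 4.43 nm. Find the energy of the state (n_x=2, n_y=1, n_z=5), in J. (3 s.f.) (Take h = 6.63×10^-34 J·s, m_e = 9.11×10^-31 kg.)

For a 3D rectangular well E = (h²/8m_e)·Σ n_i²/L_i² = (6.63×10^-34)²/(8·9.11×10^-31) · [2²/(1.35 nm)² + 1²/(3.63 nm)² + 5²/(4.43 nm)²].
Evaluating gives E = 2.14×10^-19 J.

E = 2.14×10^-19 J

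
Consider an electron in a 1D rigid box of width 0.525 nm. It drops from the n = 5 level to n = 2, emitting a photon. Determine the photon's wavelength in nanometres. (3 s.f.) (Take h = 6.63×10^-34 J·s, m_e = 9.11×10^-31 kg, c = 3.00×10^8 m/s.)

E_1 = h²/(8m_eL²) = 2.188×10^-19 J, so ΔE = (5² − 2²)E_1 = 4.595×10^-18 J.
λ = hc/ΔE = (6.63×10^-34·3.00×10^8)/4.595×10^-18 = 4.33×10^-8 m = 43.3 nm.

λ = 43.3 nm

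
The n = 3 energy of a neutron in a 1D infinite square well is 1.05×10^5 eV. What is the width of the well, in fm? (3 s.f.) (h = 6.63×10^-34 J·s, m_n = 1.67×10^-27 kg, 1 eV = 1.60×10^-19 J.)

From E_n = n²h²/(8m_nL²), L = n·h/√(8m_nE_n).
E_3 = 1.05×10^5 eV = 1.680×10^-14 J, so L = 3·6.63×10^-34/√(8·1.67×10^-27·1.680×10^-14) = 1.33×10^-13 m = 133 fm.

L = 133 fm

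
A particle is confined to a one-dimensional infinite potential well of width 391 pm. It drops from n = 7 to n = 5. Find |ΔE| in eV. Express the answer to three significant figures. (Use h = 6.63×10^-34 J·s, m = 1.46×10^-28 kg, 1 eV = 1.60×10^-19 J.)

|ΔE| = 0.369 eV

E_1 = h²/(8mL²) = 2.462×10^-21 J.
|ΔE| = |7² − 5²|·E_1 = 24·2.462×10^-21 J = 5.909×10^-20 J = 0.369 eV.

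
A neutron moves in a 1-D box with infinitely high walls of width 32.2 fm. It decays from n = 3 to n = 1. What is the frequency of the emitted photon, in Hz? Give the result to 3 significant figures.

f = 3.82×10^20 Hz

E_1 = h²/(8m_nL²) = 3.160×10^-14 J and ΔE = (3² − 1²)E_1 = 2.528×10^-13 J.
f = ΔE/h = 2.528×10^-13/6.626×10^-34 = 3.82×10^20 Hz.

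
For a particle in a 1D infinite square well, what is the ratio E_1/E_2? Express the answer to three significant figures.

0.250

E_n ∝ n², so E_1/E_2 = 1²/2² = 1/4 = 0.250.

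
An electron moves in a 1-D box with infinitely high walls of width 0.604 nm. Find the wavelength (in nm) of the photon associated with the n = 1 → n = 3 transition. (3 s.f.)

λ = 150 nm

E_1 = h²/(8m_eL²) = 1.651×10^-19 J, so ΔE = (3² − 1²)E_1 = 1.321×10^-18 J.
λ = hc/ΔE = (6.626×10^-34·2.998×10^8)/1.321×10^-18 = 1.50×10^-7 m = 150 nm.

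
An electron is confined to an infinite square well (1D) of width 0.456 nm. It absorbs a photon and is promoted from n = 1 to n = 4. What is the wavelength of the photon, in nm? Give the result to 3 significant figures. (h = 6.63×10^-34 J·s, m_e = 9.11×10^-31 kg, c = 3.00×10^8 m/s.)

λ = 45.7 nm

E_1 = h²/(8m_eL²) = 2.901×10^-19 J, so ΔE = (4² − 1²)E_1 = 4.352×10^-18 J.
λ = hc/ΔE = (6.63×10^-34·3.00×10^8)/4.352×10^-18 = 4.57×10^-8 m = 45.7 nm.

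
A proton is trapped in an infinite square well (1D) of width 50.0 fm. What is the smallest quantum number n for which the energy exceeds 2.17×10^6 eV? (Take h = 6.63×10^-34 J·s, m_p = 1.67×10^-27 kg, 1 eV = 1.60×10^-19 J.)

E_1 = h²/(8m_pL²) = 1.316×10^-14 J = 8.225×10^4 eV.
Need n² > 2.17×10^6/8.225×10^4 = 26.38, i.e. n > 5.136.
The smallest integer satisfying this is n = 6.

n = 6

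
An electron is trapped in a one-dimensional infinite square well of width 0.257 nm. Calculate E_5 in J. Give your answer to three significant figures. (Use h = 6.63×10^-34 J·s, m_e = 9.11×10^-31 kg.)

For an infinite well E_n = n²h²/(8m_eL²), so E_1 = h²/(8m_eL²) = (6.63×10^-34)²/(8·9.11×10^-31·(2.57×10^-10 m)²) = 9.132×10^-19 J.
Then E_5 = 5²·E_1 = 25·9.132×10^-19 J = 2.28×10^-17 J.

E_5 = 2.28×10^-17 J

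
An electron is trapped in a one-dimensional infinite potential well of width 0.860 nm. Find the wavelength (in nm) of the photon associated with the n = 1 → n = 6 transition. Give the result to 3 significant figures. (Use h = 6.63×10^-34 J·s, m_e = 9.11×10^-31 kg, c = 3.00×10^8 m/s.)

E_1 = h²/(8m_eL²) = 8.155×10^-20 J, so ΔE = (6² − 1²)E_1 = 2.854×10^-18 J.
λ = hc/ΔE = (6.63×10^-34·3.00×10^8)/2.854×10^-18 = 6.97×10^-8 m = 69.7 nm.

λ = 69.7 nm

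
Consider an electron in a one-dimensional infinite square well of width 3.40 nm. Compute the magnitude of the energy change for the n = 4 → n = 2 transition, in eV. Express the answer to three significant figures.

E_1 = h²/(8m_eL²) = 5.212×10^-21 J.
|ΔE| = |4² − 2²|·E_1 = 12·5.212×10^-21 J = 6.254×10^-20 J = 0.390 eV.

|ΔE| = 0.390 eV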